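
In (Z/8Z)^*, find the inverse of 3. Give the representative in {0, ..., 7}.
Apply the extended Euclidean algorithm to (8, 3), tracking rows (r, s, t) with s·8 + t·3 = r. Each division r_prev = q·r_cur + r_new produces the new row as (previous row) − q·(current row):
  row A: (8, 1, 0)   [1·8 + 0·3 = 8]
  row B: (3, 0, 1)   [0·8 + 1·3 = 3]
  8 = 2·3 + 2   → row C = row A − 2·row B = (2, 1, −2)   [check: 1·8 − 2·3 = 2]
  3 = 1·2 + 1   → row D = row B − 1·row C = (1, −1, 3)   [check: −1·8 + 3·3 = 1]
  2 = 2·1 + 0   → remainder 0, stop. gcd = 1 (last nonzero row D).
The gcd is 1, so 3 is invertible mod 8. The last nonzero row gives −1·8 + 3·3 = 1, so t = 3. So 3^(−1) ≡ 3 (mod 8). Verify: 3 · 3 = 9 ≡ 1 (mod 8). ✓

Final answer: 3^(−1) ≡ 3 (mod 8)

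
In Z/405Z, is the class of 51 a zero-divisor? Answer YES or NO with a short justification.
gcd(51, 405) = 3 > 1, so 51 is not a unit in Z/405Z. In Z/nZ every nonzero non-unit is a zero-divisor: explicitly, take b = 405/gcd = 135 ≠ 0 (mod 405); then 51·135 = 6885 = 17·405, i.e. 51·135 ≡ 0 (mod 405). So 51 is a zero-divisor.

Final answer: YES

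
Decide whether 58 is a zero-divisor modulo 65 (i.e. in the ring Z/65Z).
NO

gcd(58, 65) = 1, so 58 is a unit in Z/65Z (it has a multiplicative inverse). A unit cannot be a zero-divisor: if 58·b ≡ 0 then multiplying both sides by 58^(−1) gives b ≡ 0. So 58 is not a zero-divisor.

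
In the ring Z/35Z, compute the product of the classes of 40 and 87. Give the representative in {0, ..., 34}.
Reduce the factors first: 40 ≡ 5, 87 ≡ 17 (mod 35), so 40 · 87 ≡ 5 · 17 (mod 35). 5 · 17 = 85. Dividing by 35: 85 = 2·35 + 15. So (40 · 87) mod 35 = 15.

Final answer: 15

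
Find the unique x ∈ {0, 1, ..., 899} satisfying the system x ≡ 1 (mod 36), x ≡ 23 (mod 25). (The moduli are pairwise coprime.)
x ≡ 73 (mod 900); the representative in [0, 900) is 73

The moduli 36, 25 are pairwise coprime, so by the CRT there is a unique solution mod 36·25 = 900.
Solve by successive substitution. Start with x ≡ 1 (mod 36).
  Combine with x ≡ 23 (mod 25): write x = 1 + 36·t and require 1 + 36·t ≡ 23 (mod 25), i.e. 36·t ≡ 23 − 1 ≡ 22 (mod 25). Since 36^(−1) ≡ 16 (mod 25) (36 ≡ 11 (mod 25)), t ≡ 16·22 ≡ 2 (mod 25). So x ≡ 1 + 36·2 = 73 (mod 900).
Unique solution in [0, 900): x = 73.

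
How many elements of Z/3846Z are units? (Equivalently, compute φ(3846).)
An element a ∈ Z/3846Z is a unit iff gcd(a, 3846) = 1, so the number of units is φ(3846). φ is multiplicative, with φ(p^e) = p^e − p^(e−1). Factorise 3846 = 2 · 3 · 641. Then
  φ(3846) = (2 − 1) · (3 − 1) · (641 − 1) = 1 · 2 · 640 = 1280.

Final answer: Z/3846Z has φ(3846) = 1280 units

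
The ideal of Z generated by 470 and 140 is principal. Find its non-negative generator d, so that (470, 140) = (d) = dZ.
(470, 140) = (10); d = 10

In the PID Z, (a, b) is generated by gcd(a, b). Compute gcd(470, 140) with the extended Euclidean algorithm, tracking rows (r, s, t) with s·470 + t·140 = r:
  row A: (470, 1, 0)   [1·470 + 0·140 = 470]
  row B: (140, 0, 1)   [0·470 + 1·140 = 140]
  470 = 3·140 + 50   → row C = row A − 3·row B = (50, 1, −3)   [check: 1·470 − 3·140 = 50]
  140 = 2·50 + 40   → row D = row B − 2·row C = (40, −2, 7)   [check: −2·470 + 7·140 = 40]
  50 = 1·40 + 10   → row E = row C − 1·row D = (10, 3, −10)   [check: 3·470 − 10·140 = 10]
  40 = 4·10 + 0   → remainder 0, stop. gcd = 10 (last nonzero row E).
So gcd(470, 140) = 10, with Bézout identity 3·470 − 10·140 = 10. Containment (⊇): the Bézout identity exhibits 10 as an element of (470, 140), giving (10) ⊆ (470, 140). Containment (⊆): since 10 | 470 and 10 | 140 (470 = 10·47, 140 = 10·14), every Z-linear combination of 470 and 140 is divisible by 10, so (470, 140) ⊆ (10). Therefore (470, 140) = (10), d = 10.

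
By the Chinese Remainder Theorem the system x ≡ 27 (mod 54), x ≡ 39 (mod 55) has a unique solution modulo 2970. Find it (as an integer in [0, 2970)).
The moduli 54, 55 are pairwise coprime, so by the CRT there is a unique solution mod 54·55 = 2970.
Solve by successive substitution. Start with x ≡ 27 (mod 54).
  Combine with x ≡ 39 (mod 55): write x = 27 + 54·t and require 27 + 54·t ≡ 39 (mod 55), i.e. 54·t ≡ 39 − 27 ≡ 12 (mod 55). Since 54^(−1) ≡ 54 (mod 55), t ≡ 54·12 ≡ 43 (mod 55). So x ≡ 27 + 54·43 = 2349 (mod 2970).
Unique solution in [0, 2970): x = 2349.

Final answer: x ≡ 2349 (mod 2970); the representative in [0, 2970) is 2349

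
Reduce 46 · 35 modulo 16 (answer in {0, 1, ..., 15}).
10

Reduce the factors first: 46 ≡ 14, 35 ≡ 3 (mod 16), so 46 · 35 ≡ 14 · 3 (mod 16). 14 · 3 = 42. Dividing by 16: 42 = 2·16 + 10. So (46 · 35) mod 16 = 10.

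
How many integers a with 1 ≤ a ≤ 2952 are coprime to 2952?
960

The number of a ∈ {1, ..., 2952} with gcd(a, 2952) = 1 is by definition Euler's totient φ(2952). φ is multiplicative, with φ(p^e) = p^e − p^(e−1). Factorise 2952 = 2^3 · 3^2 · 41. Then
  φ(2952) = (2^3 − 2^2) · (3^2 − 3^1) · (41 − 1) = 4 · 6 · 40 = 960.
So there are 960 such integers.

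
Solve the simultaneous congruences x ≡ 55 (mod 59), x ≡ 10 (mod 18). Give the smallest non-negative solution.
x ≡ 586 (mod 1062); the representative in [0, 1062) is 586

The moduli 59, 18 are pairwise coprime, so by the CRT there is a unique solution mod 59·18 = 1062.
Solve by successive substitution. Start with x ≡ 55 (mod 59).
  Combine with x ≡ 10 (mod 18): write x = 55 + 59·t and require 55 + 59·t ≡ 10 (mod 18), i.e. 59·t ≡ 10 − 55 ≡ 9 (mod 18). Since 59^(−1) ≡ 11 (mod 18) (59 ≡ 5 (mod 18)), t ≡ 11·9 ≡ 9 (mod 18). So x ≡ 55 + 59·9 = 586 (mod 1062).
Unique solution in [0, 1062): x = 586.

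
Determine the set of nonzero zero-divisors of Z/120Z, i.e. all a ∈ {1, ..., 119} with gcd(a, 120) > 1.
nonzero zero-divisors of Z/120Z = {2, 3, 4, 5, 6, 8, 9, 10, 12, 14, 15, 16, 18, 20, 21, 22, 24, 25, 26, 27, 28, 30, 32, 33, 34, 35, 36, 38, 39, 40, 42, 44, 45, 46, 48, 50, 51, 52, 54, 55, 56, 57, 58, 60, 62, 63, 64, 65, 66, 68, 69, 70, 72, 74, 75, 76, 78, 80, 81, 82, 84, 85, 86, 87, 88, 90, 92, 93, 94, 95, 96, 98, 99, 100, 102, 104, 105, 106, 108, 110, 111, 112, 114, 115, 116, 117, 118}

An element a ∈ Z/120Z (with a ≠ 0) is a zero-divisor iff gcd(a, 120) > 1 (because a is a unit precisely when gcd(a, n) = 1, and in Z/nZ every nonzero, non-unit element is a zero-divisor). Scan a = 1, ..., 119 and keep those with gcd(a, 120) > 1:
  gcd(2, 120) = 2, gcd(3, 120) = 3, gcd(4, 120) = 4, gcd(5, 120) = 5, gcd(6, 120) = 6, gcd(8, 120) = 8, gcd(9, 120) = 3, gcd(10, 120) = 10, gcd(12, 120) = 12, gcd(14, 120) = 2, gcd(15, 120) = 15, gcd(16, 120) = 8, gcd(18, 120) = 6, gcd(20, 120) = 20, gcd(21, 120) = 3, gcd(22, 120) = 2, gcd(24, 120) = 24, gcd(25, 120) = 5, gcd(26, 120) = 2, gcd(27, 120) = 3, gcd(28, 120) = 4, gcd(30, 120) = 30, gcd(32, 120) = 8, gcd(33, 120) = 3, gcd(34, 120) = 2, gcd(35, 120) = 5, gcd(36, 120) = 12, gcd(38, 120) = 2, gcd(39, 120) = 3, gcd(40, 120) = 40, gcd(42, 120) = 6, gcd(44, 120) = 4, gcd(45, 120) = 15, gcd(46, 120) = 2, gcd(48, 120) = 24, gcd(50, 120) = 10, gcd(51, 120) = 3, gcd(52, 120) = 4, gcd(54, 120) = 6, gcd(55, 120) = 5, gcd(56, 120) = 8, gcd(57, 120) = 3, gcd(58, 120) = 2, gcd(60, 120) = 60, gcd(62, 120) = 2, gcd(63, 120) = 3, gcd(64, 120) = 8, gcd(65, 120) = 5, gcd(66, 120) = 6, gcd(68, 120) = 4, gcd(69, 120) = 3, gcd(70, 120) = 10, gcd(72, 120) = 24, gcd(74, 120) = 2, gcd(75, 120) = 15, gcd(76, 120) = 4, gcd(78, 120) = 6, gcd(80, 120) = 40, gcd(81, 120) = 3, gcd(82, 120) = 2, gcd(84, 120) = 12, gcd(85, 120) = 5, gcd(86, 120) = 2, gcd(87, 120) = 3, gcd(88, 120) = 8, gcd(90, 120) = 30, gcd(92, 120) = 4, gcd(93, 120) = 3, gcd(94, 120) = 2, gcd(95, 120) = 5, gcd(96, 120) = 24, gcd(98, 120) = 2, gcd(99, 120) = 3, gcd(100, 120) = 20, gcd(102, 120) = 6, gcd(104, 120) = 8, gcd(105, 120) = 15, gcd(106, 120) = 2, gcd(108, 120) = 12, gcd(110, 120) = 10, gcd(111, 120) = 3, gcd(112, 120) = 8, gcd(114, 120) = 6, gcd(115, 120) = 5, gcd(116, 120) = 4, gcd(117, 120) = 3, gcd(118, 120) = 2.
All other a ∈ {1, ..., 119} have gcd(a, 120) = 1 and are units. So the nonzero zero-divisors are exactly the 87 values of a appearing in this scan.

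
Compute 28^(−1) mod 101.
Apply the extended Euclidean algorithm to (101, 28), tracking rows (r, s, t) with s·101 + t·28 = r. Each division r_prev = q·r_cur + r_new produces the new row as (previous row) − q·(current row):
  row A: (101, 1, 0)   [1·101 + 0·28 = 101]
  row B: (28, 0, 1)   [0·101 + 1·28 = 28]
  101 = 3·28 + 17   → row C = row A − 3·row B = (17, 1, −3)   [check: 1·101 − 3·28 = 17]
  28 = 1·17 + 11   → row D = row B − 1·row C = (11, −1, 4)   [check: −1·101 + 4·28 = 11]
  17 = 1·11 + 6   → row E = row C − 1·row D = (6, 2, −7)   [check: 2·101 − 7·28 = 6]
  11 = 1·6 + 5   → row F = row D − 1·row E = (5, −3, 11)   [check: −3·101 + 11·28 = 5]
  6 = 1·5 + 1   → row G = row E − 1·row F = (1, 5, −18)   [check: 5·101 − 18·28 = 1]
  5 = 5·1 + 0   → remainder 0, stop. gcd = 1 (last nonzero row G).
The gcd is 1, so 28 is invertible mod 101. The last nonzero row gives 5·101 − 18·28 = 1, so t = −18. So 28^(−1) ≡ −18 ≡ 83 (mod 101). Verify: 28 · 83 = 2324 ≡ 1 (mod 101). ✓

Final answer: 28^(−1) ≡ 83 (mod 101)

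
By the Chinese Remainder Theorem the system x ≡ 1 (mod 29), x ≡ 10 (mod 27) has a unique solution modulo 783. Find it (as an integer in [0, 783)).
x ≡ 523 (mod 783); the representative in [0, 783) is 523

The moduli 29, 27 are pairwise coprime, so by the CRT there is a unique solution mod 29·27 = 783.
Solve by successive substitution. Start with x ≡ 1 (mod 29).
  Combine with x ≡ 10 (mod 27): write x = 1 + 29·t and require 1 + 29·t ≡ 10 (mod 27), i.e. 29·t ≡ 10 − 1 ≡ 9 (mod 27). Since 29^(−1) ≡ 14 (mod 27) (29 ≡ 2 (mod 27)), t ≡ 14·9 ≡ 18 (mod 27). So x ≡ 1 + 29·18 = 523 (mod 783).
Unique solution in [0, 783): x = 523.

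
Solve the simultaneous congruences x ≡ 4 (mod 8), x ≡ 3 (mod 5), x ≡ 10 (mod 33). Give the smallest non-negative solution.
The moduli 8, 5, 33 are pairwise coprime, so by the CRT there is a unique solution mod 8·5·33 = 1320.
Solve by successive substitution. Start with x ≡ 4 (mod 8).
  Combine with x ≡ 3 (mod 5): write x = 4 + 8·t and require 4 + 8·t ≡ 3 (mod 5), i.e. 8·t ≡ 3 − 4 ≡ 4 (mod 5). Since 8^(−1) ≡ 2 (mod 5) (8 ≡ 3 (mod 5)), t ≡ 2·4 ≡ 3 (mod 5). So x ≡ 4 + 8·3 = 28 (mod 40).
  Combine with x ≡ 10 (mod 33): write x = 28 + 40·t and require 28 + 40·t ≡ 10 (mod 33), i.e. 40·t ≡ 10 − 28 ≡ 15 (mod 33). Since 40^(−1) ≡ 19 (mod 33) (40 ≡ 7 (mod 33)), t ≡ 19·15 ≡ 21 (mod 33). So x ≡ 28 + 40·21 = 868 (mod 1320).
Unique solution in [0, 1320): x = 868.

Final answer: x ≡ 868 (mod 1320); the representative in [0, 1320) is 868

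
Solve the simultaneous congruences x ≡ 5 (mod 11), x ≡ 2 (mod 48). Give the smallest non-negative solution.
x ≡ 434 (mod 528); the representative in [0, 528) is 434

The moduli 11, 48 are pairwise coprime, so by the CRT there is a unique solution mod 11·48 = 528.
Solve by successive substitution. Start with x ≡ 5 (mod 11).
  Combine with x ≡ 2 (mod 48): write x = 5 + 11·t and require 5 + 11·t ≡ 2 (mod 48), i.e. 11·t ≡ 2 − 5 ≡ 45 (mod 48). Since 11^(−1) ≡ 35 (mod 48), t ≡ 35·45 ≡ 39 (mod 48). So x ≡ 5 + 11·39 = 434 (mod 528).
Unique solution in [0, 528): x = 434.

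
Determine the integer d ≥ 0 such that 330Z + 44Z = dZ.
In the PID Z, (a, b) is generated by gcd(a, b). Compute gcd(330, 44) with the extended Euclidean algorithm, tracking rows (r, s, t) with s·330 + t·44 = r:
  row A: (330, 1, 0)   [1·330 + 0·44 = 330]
  row B: (44, 0, 1)   [0·330 + 1·44 = 44]
  330 = 7·44 + 22   → row C = row A − 7·row B = (22, 1, −7)   [check: 1·330 − 7·44 = 22]
  44 = 2·22 + 0   → remainder 0, stop. gcd = 22 (last nonzero row C).
So gcd(330, 44) = 22, with Bézout identity 1·330 − 7·44 = 22. Containment (⊇): the Bézout identity exhibits 22 as an element of (330, 44), giving (22) ⊆ (330, 44). Containment (⊆): since 22 | 330 and 22 | 44 (330 = 22·15, 44 = 22·2), every Z-linear combination of 330 and 44 is divisible by 22, so (330, 44) ⊆ (22). Therefore (330, 44) = (22), d = 22.

Final answer: (330, 44) = (22); d = 22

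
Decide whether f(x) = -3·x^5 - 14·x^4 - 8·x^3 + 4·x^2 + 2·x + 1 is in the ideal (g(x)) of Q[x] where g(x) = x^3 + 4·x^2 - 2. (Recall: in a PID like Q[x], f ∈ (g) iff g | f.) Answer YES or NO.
NO

In Q[x] the ideal (g) consists of all multiples of g, so f ∈ (g) iff g | f, i.e. iff the remainder of f on division by g is 0. Divide f by g (g is monic, so eliminate the leading term of the running remainder at each step):
  leading term -3·x^5: subtract (-3·x^2)·g(x) = -3·x^5 - 12·x^4 + 6·x^2, leaving -2·x^4 - 8·x^3 - 2·x^2 + 2·x + 1
  leading term -2·x^4: subtract (-2·x)·g(x) = -2·x^4 - 8·x^3 + 4·x, leaving -2·x^2 - 2·x + 1
The remainder r(x) = -2·x^2 - 2·x + 1 ≠ 0 (and deg r < deg g), so g ∤ f, i.e. f ∉ (g).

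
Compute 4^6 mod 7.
1

Use repeated squaring. Binary(6) = 110. Walk through the bits of the exponent 6 left-to-right: at each bit after the leading one, square the running value, then multiply by 4 if the bit is 1 (always reducing mod 7):
  bit 1 = 1 (leading): start with 4.
  bit 2 = 1: square 4^2 = 16 ≡ 2; bit is 1, so multiply 2·4 = 8 ≡ 1 (mod 7).
  bit 3 = 0: square 1^2 = 1 (mod 7).
Final value: 4^6 ≡ 1 (mod 7).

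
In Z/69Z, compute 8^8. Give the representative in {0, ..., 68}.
Use repeated squaring. Binary(8) = 1000. Walk through the bits of the exponent 8 left-to-right: at each bit after the leading one, square the running value, then multiply by 8 if the bit is 1 (always reducing mod 69):
  bit 1 = 1 (leading): start with 8.
  bit 2 = 0: square 8^2 = 64 (mod 69).
  bit 3 = 0: square 64^2 = 4096 ≡ 25 (mod 69).
  bit 4 = 0: square 25^2 = 625 ≡ 4 (mod 69).
Final value: 8^8 ≡ 4 (mod 69).

Final answer: 4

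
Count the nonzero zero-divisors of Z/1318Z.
In Z/1318Z each nonzero element is either a unit (gcd with 1318 is 1) or a zero-divisor (gcd > 1). The number of units is φ(1318): factorise 1318 = 2 · 659, so φ(1318) = (2 − 1) · (659 − 1) = 1 · 658 = 658. The nonzero elements number 1318 − 1 = 1317. Hence the nonzero zero-divisors number 1317 − 658 = 659.

Final answer: Z/1318Z has 659 nonzero zero-divisors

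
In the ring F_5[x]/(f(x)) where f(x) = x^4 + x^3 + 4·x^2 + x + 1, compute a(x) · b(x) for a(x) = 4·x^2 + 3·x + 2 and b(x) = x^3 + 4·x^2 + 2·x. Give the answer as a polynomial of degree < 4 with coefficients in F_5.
Multiply as integer polynomials: a · b = 4·x^5 + 19·x^4 + 22·x^3 + 14·x^2 + 4·x. Reducing coefficients mod 5: a · b ≡ 4·x^5 + 4·x^4 + 2·x^3 + 4·x^2 + 4·x. Now divide by f(x) = x^4 + x^3 + 4·x^2 + x + 1 in F_5[x], eliminating the leading term at each step:
  leading term 4·x^5: subtract (4·x)·f(x) = 4·x^5 + 4·x^4 + x^3 + 4·x^2 + 4·x, leaving x^3 (coefficients mod 5)
The degree is now < 4, so this is the remainder. Hence a · b ≡ x^3 in F_5[x]/(f).

Final answer: a · b ≡ x^3 (mod f(x))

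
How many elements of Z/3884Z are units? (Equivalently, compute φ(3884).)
Z/3884Z has φ(3884) = 1940 units

An element a ∈ Z/3884Z is a unit iff gcd(a, 3884) = 1, so the number of units is φ(3884). φ is multiplicative, with φ(p^e) = p^e − p^(e−1). Factorise 3884 = 2^2 · 971. Then
  φ(3884) = (2^2 − 2^1) · (971 − 1) = 2 · 970 = 1940.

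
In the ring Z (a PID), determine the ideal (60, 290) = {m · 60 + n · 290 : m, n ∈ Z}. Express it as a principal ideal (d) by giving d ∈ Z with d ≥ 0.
(60, 290) = (10); d = 10

In the PID Z, (a, b) is generated by gcd(a, b). Compute gcd(290, 60) with the extended Euclidean algorithm, tracking rows (r, s, t) with s·290 + t·60 = r:
  row A: (290, 1, 0)   [1·290 + 0·60 = 290]
  row B: (60, 0, 1)   [0·290 + 1·60 = 60]
  290 = 4·60 + 50   → row C = row A − 4·row B = (50, 1, −4)   [check: 1·290 − 4·60 = 50]
  60 = 1·50 + 10   → row D = row B − 1·row C = (10, −1, 5)   [check: −1·290 + 5·60 = 10]
  50 = 5·10 + 0   → remainder 0, stop. gcd = 10 (last nonzero row D).
So gcd(60, 290) = 10, with Bézout identity −1·290 + 5·60 = 10. Containment (⊇): the Bézout identity exhibits 10 as an element of (60, 290), giving (10) ⊆ (60, 290). Containment (⊆): since 10 | 60 and 10 | 290 (60 = 10·6, 290 = 10·29), every Z-linear combination of 60 and 290 is divisible by 10, so (60, 290) ⊆ (10). Therefore (60, 290) = (10), d = 10.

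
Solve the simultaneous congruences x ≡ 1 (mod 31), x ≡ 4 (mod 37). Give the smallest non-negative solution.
The moduli 31, 37 are pairwise coprime, so by the CRT there is a unique solution mod 31·37 = 1147.
Solve by successive substitution. Start with x ≡ 1 (mod 31).
  Combine with x ≡ 4 (mod 37): write x = 1 + 31·t and require 1 + 31·t ≡ 4 (mod 37), i.e. 31·t ≡ 4 − 1 ≡ 3 (mod 37). Since 31^(−1) ≡ 6 (mod 37), t ≡ 6·3 ≡ 18 (mod 37). So x ≡ 1 + 31·18 = 559 (mod 1147).
Unique solution in [0, 1147): x = 559.

Final answer: x ≡ 559 (mod 1147); the representative in [0, 1147) is 559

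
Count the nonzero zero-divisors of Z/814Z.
Z/814Z has 453 nonzero zero-divisors

In Z/814Z each nonzero element is either a unit (gcd with 814 is 1) or a zero-divisor (gcd > 1). The number of units is φ(814): factorise 814 = 2 · 11 · 37, so φ(814) = (2 − 1) · (11 − 1) · (37 − 1) = 1 · 10 · 36 = 360. The nonzero elements number 814 − 1 = 813. Hence the nonzero zero-divisors number 813 − 360 = 453.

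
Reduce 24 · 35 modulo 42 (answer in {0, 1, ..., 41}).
0

Both factors are already reduced mod 42. 24 · 35 = 840. Dividing by 42: 840 = 20·42 + 0. So (24 · 35) mod 42 = 0.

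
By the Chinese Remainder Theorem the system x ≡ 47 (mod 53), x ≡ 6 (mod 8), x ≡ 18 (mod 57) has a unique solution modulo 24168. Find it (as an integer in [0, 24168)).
x ≡ 5718 (mod 24168); the representative in [0, 24168) is 5718

The moduli 53, 8, 57 are pairwise coprime, so by the CRT there is a unique solution mod 53·8·57 = 24168.
Solve by successive substitution. Start with x ≡ 47 (mod 53).
  Combine with x ≡ 6 (mod 8): write x = 47 + 53·t and require 47 + 53·t ≡ 6 (mod 8), i.e. 53·t ≡ 6 − 47 ≡ 7 (mod 8). Since 53^(−1) ≡ 5 (mod 8) (53 ≡ 5 (mod 8)), t ≡ 5·7 ≡ 3 (mod 8). So x ≡ 47 + 53·3 = 206 (mod 424).
  Combine with x ≡ 18 (mod 57): write x = 206 + 424·t and require 206 + 424·t ≡ 18 (mod 57), i.e. 424·t ≡ 18 − 206 ≡ 40 (mod 57). Since 424^(−1) ≡ 16 (mod 57) (424 ≡ 25 (mod 57)), t ≡ 16·40 ≡ 13 (mod 57). So x ≡ 206 + 424·13 = 5718 (mod 24168).
Unique solution in [0, 24168): x = 5718.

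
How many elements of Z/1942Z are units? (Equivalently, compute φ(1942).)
An element a ∈ Z/1942Z is a unit iff gcd(a, 1942) = 1, so the number of units is φ(1942). φ is multiplicative, with φ(p^e) = p^e − p^(e−1). Factorise 1942 = 2 · 971. Then
  φ(1942) = (2 − 1) · (971 − 1) = 1 · 970 = 970.

Final answer: Z/1942Z has φ(1942) = 970 units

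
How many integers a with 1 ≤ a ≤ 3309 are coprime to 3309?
2204

The number of a ∈ {1, ..., 3309} with gcd(a, 3309) = 1 is by definition Euler's totient φ(3309). φ is multiplicative, with φ(p^e) = p^e − p^(e−1). Factorise 3309 = 3 · 1103. Then
  φ(3309) = (3 − 1) · (1103 − 1) = 2 · 1102 = 2204.
So there are 2204 such integers.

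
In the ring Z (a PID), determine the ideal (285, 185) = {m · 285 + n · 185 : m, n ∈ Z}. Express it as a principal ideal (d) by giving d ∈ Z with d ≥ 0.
(285, 185) = (5); d = 5

In the PID Z, (a, b) is generated by gcd(a, b). Compute gcd(285, 185) with the extended Euclidean algorithm, tracking rows (r, s, t) with s·285 + t·185 = r:
  row A: (285, 1, 0)   [1·285 + 0·185 = 285]
  row B: (185, 0, 1)   [0·285 + 1·185 = 185]
  285 = 1·185 + 100   → row C = row A − 1·row B = (100, 1, −1)   [check: 1·285 − 1·185 = 100]
  185 = 1·100 + 85   → row D = row B − 1·row C = (85, −1, 2)   [check: −1·285 + 2·185 = 85]
  100 = 1·85 + 15   → row E = row C − 1·row D = (15, 2, −3)   [check: 2·285 − 3·185 = 15]
  85 = 5·15 + 10   → row F = row D − 5·row E = (10, −11, 17)   [check: −11·285 + 17·185 = 10]
  15 = 1·10 + 5   → row G = row E − 1·row F = (5, 13, −20)   [check: 13·285 − 20·185 = 5]
  10 = 2·5 + 0   → remainder 0, stop. gcd = 5 (last nonzero row G).
So gcd(285, 185) = 5, with Bézout identity 13·285 − 20·185 = 5. Containment (⊇): the Bézout identity exhibits 5 as an element of (285, 185), giving (5) ⊆ (285, 185). Containment (⊆): since 5 | 285 and 5 | 185 (285 = 5·57, 185 = 5·37), every Z-linear combination of 285 and 185 is divisible by 5, so (285, 185) ⊆ (5). Therefore (285, 185) = (5), d = 5.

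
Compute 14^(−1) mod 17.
Apply the extended Euclidean algorithm to (17, 14), tracking rows (r, s, t) with s·17 + t·14 = r. Each division r_prev = q·r_cur + r_new produces the new row as (previous row) − q·(current row):
  row A: (17, 1, 0)   [1·17 + 0·14 = 17]
  row B: (14, 0, 1)   [0·17 + 1·14 = 14]
  17 = 1·14 + 3   → row C = row A − 1·row B = (3, 1, −1)   [check: 1·17 − 1·14 = 3]
  14 = 4·3 + 2   → row D = row B − 4·row C = (2, −4, 5)   [check: −4·17 + 5·14 = 2]
  3 = 1·2 + 1   → row E = row C − 1·row D = (1, 5, −6)   [check: 5·17 − 6·14 = 1]
  2 = 2·1 + 0   → remainder 0, stop. gcd = 1 (last nonzero row E).
The gcd is 1, so 14 is invertible mod 17. The last nonzero row gives 5·17 − 6·14 = 1, so t = −6. So 14^(−1) ≡ −6 ≡ 11 (mod 17). Verify: 14 · 11 = 154 ≡ 1 (mod 17). ✓

Final answer: 14^(−1) ≡ 11 (mod 17)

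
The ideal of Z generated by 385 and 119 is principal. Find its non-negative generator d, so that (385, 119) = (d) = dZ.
In the PID Z, (a, b) is generated by gcd(a, b). Compute gcd(385, 119) with the extended Euclidean algorithm, tracking rows (r, s, t) with s·385 + t·119 = r:
  row A: (385, 1, 0)   [1·385 + 0·119 = 385]
  row B: (119, 0, 1)   [0·385 + 1·119 = 119]
  385 = 3·119 + 28   → row C = row A − 3·row B = (28, 1, −3)   [check: 1·385 − 3·119 = 28]
  119 = 4·28 + 7   → row D = row B − 4·row C = (7, −4, 13)   [check: −4·385 + 13·119 = 7]
  28 = 4·7 + 0   → remainder 0, stop. gcd = 7 (last nonzero row D).
So gcd(385, 119) = 7, with Bézout identity −4·385 + 13·119 = 7. Containment (⊇): the Bézout identity exhibits 7 as an element of (385, 119), giving (7) ⊆ (385, 119). Containment (⊆): since 7 | 385 and 7 | 119 (385 = 7·55, 119 = 7·17), every Z-linear combination of 385 and 119 is divisible by 7, so (385, 119) ⊆ (7). Therefore (385, 119) = (7), d = 7.

Final answer: (385, 119) = (7); d = 7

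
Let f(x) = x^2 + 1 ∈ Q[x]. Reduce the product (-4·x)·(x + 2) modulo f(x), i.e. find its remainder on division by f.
First multiply in Q[x] without reducing: a · b = -4·x^2 - 8·x. Now divide by f(x) = x^2 + 1, eliminating the leading term at each step:
  leading term -4·x^2: subtract (-4)·f(x) = -4·x^2 - 4, leaving 4 - 8·x
The degree is now < 2, so this is the remainder. Hence a · b ≡ 4 - 8·x in Q[x]/(f).

Final answer: a · b ≡ 4 - 8·x (mod f(x))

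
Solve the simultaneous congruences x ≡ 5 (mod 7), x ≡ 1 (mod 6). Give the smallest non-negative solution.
The moduli 7, 6 are pairwise coprime, so by the CRT there is a unique solution mod 7·6 = 42.
Solve by successive substitution. Start with x ≡ 5 (mod 7).
  Combine with x ≡ 1 (mod 6): write x = 5 + 7·t and require 5 + 7·t ≡ 1 (mod 6), i.e. 7·t ≡ 1 − 5 ≡ 2 (mod 6). Since 7^(−1) ≡ 1 (mod 6) (7 ≡ 1 (mod 6)), t ≡ 1·2 ≡ 2 (mod 6). So x ≡ 5 + 7·2 = 19 (mod 42).
Unique solution in [0, 42): x = 19.

Final answer: x ≡ 19 (mod 42); the representative in [0, 42) is 19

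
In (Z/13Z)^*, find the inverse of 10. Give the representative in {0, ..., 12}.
10^(−1) ≡ 4 (mod 13)

Apply the extended Euclidean algorithm to (13, 10), tracking rows (r, s, t) with s·13 + t·10 = r. Each division r_prev = q·r_cur + r_new produces the new row as (previous row) − q·(current row):
  row A: (13, 1, 0)   [1·13 + 0·10 = 13]
  row B: (10, 0, 1)   [0·13 + 1·10 = 10]
  13 = 1·10 + 3   → row C = row A − 1·row B = (3, 1, −1)   [check: 1·13 − 1·10 = 3]
  10 = 3·3 + 1   → row D = row B − 3·row C = (1, −3, 4)   [check: −3·13 + 4·10 = 1]
  3 = 3·1 + 0   → remainder 0, stop. gcd = 1 (last nonzero row D).
The gcd is 1, so 10 is invertible mod 13. The last nonzero row gives −3·13 + 4·10 = 1, so t = 4. So 10^(−1) ≡ 4 (mod 13). Verify: 10 · 4 = 40 ≡ 1 (mod 13). ✓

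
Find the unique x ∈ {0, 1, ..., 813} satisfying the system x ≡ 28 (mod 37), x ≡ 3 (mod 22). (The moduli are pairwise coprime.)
x ≡ 509 (mod 814); the representative in [0, 814) is 509

The moduli 37, 22 are pairwise coprime, so by the CRT there is a unique solution mod 37·22 = 814.
Solve by successive substitution. Start with x ≡ 28 (mod 37).
  Combine with x ≡ 3 (mod 22): write x = 28 + 37·t and require 28 + 37·t ≡ 3 (mod 22), i.e. 37·t ≡ 3 − 28 ≡ 19 (mod 22). Since 37^(−1) ≡ 3 (mod 22) (37 ≡ 15 (mod 22)), t ≡ 3·19 ≡ 13 (mod 22). So x ≡ 28 + 37·13 = 509 (mod 814).
Unique solution in [0, 814): x = 509.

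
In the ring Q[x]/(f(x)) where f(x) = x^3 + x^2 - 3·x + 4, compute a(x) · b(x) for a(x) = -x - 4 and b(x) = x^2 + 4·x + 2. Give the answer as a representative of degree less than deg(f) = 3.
First multiply in Q[x] without reducing: a · b = -x^3 - 8·x^2 - 18·x - 8. Now divide by f(x) = x^3 + x^2 - 3·x + 4, eliminating the leading term at each step:
  leading term -x^3: subtract (-1)·f(x) = -x^3 - x^2 + 3·x - 4, leaving -7·x^2 - 21·x - 4
The degree is now < 3, so this is the remainder. Hence a · b ≡ -7·x^2 - 21·x - 4 in Q[x]/(f).

Final answer: a · b ≡ -7·x^2 - 21·x - 4 (mod f(x))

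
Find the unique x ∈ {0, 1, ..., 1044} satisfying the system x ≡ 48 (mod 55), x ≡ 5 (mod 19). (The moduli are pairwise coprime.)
The moduli 55, 19 are pairwise coprime, so by the CRT there is a unique solution mod 55·19 = 1045.
Solve by successive substitution. Start with x ≡ 48 (mod 55).
  Combine with x ≡ 5 (mod 19): write x = 48 + 55·t and require 48 + 55·t ≡ 5 (mod 19), i.e. 55·t ≡ 5 − 48 ≡ 14 (mod 19). Since 55^(−1) ≡ 9 (mod 19) (55 ≡ 17 (mod 19)), t ≡ 9·14 ≡ 12 (mod 19). So x ≡ 48 + 55·12 = 708 (mod 1045).
Unique solution in [0, 1045): x = 708.

Final answer: x ≡ 708 (mod 1045); the representative in [0, 1045) is 708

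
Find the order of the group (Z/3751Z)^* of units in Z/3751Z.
(Z/3751Z)^* consists of the classes a with gcd(a, 3751) = 1, so its order is φ(3751). φ is multiplicative, with φ(p^e) = p^e − p^(e−1). Factorise 3751 = 11^2 · 31. Then
  φ(3751) = (11^2 − 11^1) · (31 − 1) = 110 · 30 = 3300.
Thus |(Z/3751Z)^*| = 3300.

Final answer: |(Z/3751Z)^*| = 3300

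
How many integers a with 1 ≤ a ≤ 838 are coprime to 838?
418

The number of a ∈ {1, ..., 838} with gcd(a, 838) = 1 is by definition Euler's totient φ(838). φ is multiplicative, with φ(p^e) = p^e − p^(e−1). Factorise 838 = 2 · 419. Then
  φ(838) = (2 − 1) · (419 − 1) = 1 · 418 = 418.
So there are 418 such integers.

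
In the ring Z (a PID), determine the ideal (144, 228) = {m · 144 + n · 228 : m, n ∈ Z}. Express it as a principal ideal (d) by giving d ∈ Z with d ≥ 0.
In the PID Z, (a, b) is generated by gcd(a, b). Compute gcd(228, 144) with the extended Euclidean algorithm, tracking rows (r, s, t) with s·228 + t·144 = r:
  row A: (228, 1, 0)   [1·228 + 0·144 = 228]
  row B: (144, 0, 1)   [0·228 + 1·144 = 144]
  228 = 1·144 + 84   → row C = row A − 1·row B = (84, 1, −1)   [check: 1·228 − 1·144 = 84]
  144 = 1·84 + 60   → row D = row B − 1·row C = (60, −1, 2)   [check: −1·228 + 2·144 = 60]
  84 = 1·60 + 24   → row E = row C − 1·row D = (24, 2, −3)   [check: 2·228 − 3·144 = 24]
  60 = 2·24 + 12   → row F = row D − 2·row E = (12, −5, 8)   [check: −5·228 + 8·144 = 12]
  24 = 2·12 + 0   → remainder 0, stop. gcd = 12 (last nonzero row F).
So gcd(144, 228) = 12, with Bézout identity −5·228 + 8·144 = 12. Containment (⊇): the Bézout identity exhibits 12 as an element of (144, 228), giving (12) ⊆ (144, 228). Containment (⊆): since 12 | 144 and 12 | 228 (144 = 12·12, 228 = 12·19), every Z-linear combination of 144 and 228 is divisible by 12, so (144, 228) ⊆ (12). Therefore (144, 228) = (12), d = 12.

Final answer: (144, 228) = (12); d = 12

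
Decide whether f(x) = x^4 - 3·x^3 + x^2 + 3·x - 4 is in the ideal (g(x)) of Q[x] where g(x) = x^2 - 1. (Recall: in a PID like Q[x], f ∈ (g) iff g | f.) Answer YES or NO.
NO

In Q[x] the ideal (g) consists of all multiples of g, so f ∈ (g) iff g | f, i.e. iff the remainder of f on division by g is 0. Divide f by g (g is monic, so eliminate the leading term of the running remainder at each step):
  leading term x^4: subtract (x^2)·g(x) = x^4 - x^2, leaving -3·x^3 + 2·x^2 + 3·x - 4
  leading term -3·x^3: subtract (-3·x)·g(x) = -3·x^3 + 3·x, leaving 2·x^2 - 4
  leading term 2·x^2: subtract (2)·g(x) = 2·x^2 - 2, leaving -2
The remainder r(x) = -2 ≠ 0 (and deg r < deg g), so g ∤ f, i.e. f ∉ (g).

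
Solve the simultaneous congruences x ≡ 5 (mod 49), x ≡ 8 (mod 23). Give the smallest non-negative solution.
The moduli 49, 23 are pairwise coprime, so by the CRT there is a unique solution mod 49·23 = 1127.
Solve by successive substitution. Start with x ≡ 5 (mod 49).
  Combine with x ≡ 8 (mod 23): write x = 5 + 49·t and require 5 + 49·t ≡ 8 (mod 23), i.e. 49·t ≡ 8 − 5 ≡ 3 (mod 23). Since 49^(−1) ≡ 8 (mod 23) (49 ≡ 3 (mod 23)), t ≡ 8·3 ≡ 1 (mod 23). So x ≡ 5 + 49·1 = 54 (mod 1127).
Unique solution in [0, 1127): x = 54.

Final answer: x ≡ 54 (mod 1127); the representative in [0, 1127) is 54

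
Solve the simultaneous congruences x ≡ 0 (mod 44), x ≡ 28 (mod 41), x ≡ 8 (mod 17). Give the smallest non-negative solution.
x ≡ 15444 (mod 30668); the representative in [0, 30668) is 15444

The moduli 44, 41, 17 are pairwise coprime, so by the CRT there is a unique solution mod 44·41·17 = 30668.
Solve by successive substitution. Start with x ≡ 0 (mod 44).
  Combine with x ≡ 28 (mod 41): write x = 44·t and require 44·t ≡ 28 (mod 41). Since 44^(−1) ≡ 14 (mod 41) (44 ≡ 3 (mod 41)), t ≡ 14·28 ≡ 23 (mod 41). So x ≡ 44·23 = 1012 (mod 1804).
  Combine with x ≡ 8 (mod 17): write x = 1012 + 1804·t and require 1012 + 1804·t ≡ 8 (mod 17), i.e. 1804·t ≡ 8 − 1012 ≡ 16 (mod 17). Since 1804^(−1) ≡ 9 (mod 17) (1804 ≡ 2 (mod 17)), t ≡ 9·16 ≡ 8 (mod 17). So x ≡ 1012 + 1804·8 = 15444 (mod 30668).
Unique solution in [0, 30668): x = 15444.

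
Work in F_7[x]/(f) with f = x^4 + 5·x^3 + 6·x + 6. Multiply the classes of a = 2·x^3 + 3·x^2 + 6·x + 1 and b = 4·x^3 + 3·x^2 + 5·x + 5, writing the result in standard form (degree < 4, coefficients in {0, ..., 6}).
a · b ≡ 4·x^3 + 6·x^2 + 5·x + 4 (mod f(x))

Multiply as integer polynomials: a · b = 8·x^6 + 18·x^5 + 43·x^4 + 47·x^3 + 48·x^2 + 35·x + 5. Reducing coefficients mod 7: a · b ≡ x^6 + 4·x^5 + x^4 + 5·x^3 + 6·x^2 + 5. Now divide by f(x) = x^4 + 5·x^3 + 6·x + 6 in F_7[x], eliminating the leading term at each step:
  leading term x^6: subtract (x^2)·f(x) = x^6 + 5·x^5 + 6·x^3 + 6·x^2, leaving 6·x^5 + x^4 + 6·x^3 + 5 (coefficients mod 7)
  leading term 6·x^5: subtract (6·x)·f(x) = 6·x^5 + 2·x^4 + x^2 + x, leaving 6·x^4 + 6·x^3 + 6·x^2 + 6·x + 5 (coefficients mod 7)
  leading term 6·x^4: subtract (6)·f(x) = 6·x^4 + 2·x^3 + x + 1, leaving 4·x^3 + 6·x^2 + 5·x + 4 (coefficients mod 7)
The degree is now < 4, so this is the remainder. Hence a · b ≡ 4·x^3 + 6·x^2 + 5·x + 4 in F_7[x]/(f).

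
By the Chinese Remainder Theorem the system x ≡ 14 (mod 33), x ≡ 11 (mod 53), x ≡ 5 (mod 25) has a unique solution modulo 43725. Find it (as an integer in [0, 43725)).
x ≡ 2555 (mod 43725); the representative in [0, 43725) is 2555

The moduli 33, 53, 25 are pairwise coprime, so by the CRT there is a unique solution mod 33·53·25 = 43725.
Solve by successive substitution. Start with x ≡ 14 (mod 33).
  Combine with x ≡ 11 (mod 53): write x = 14 + 33·t and require 14 + 33·t ≡ 11 (mod 53), i.e. 33·t ≡ 11 − 14 ≡ 50 (mod 53). Since 33^(−1) ≡ 45 (mod 53), t ≡ 45·50 ≡ 24 (mod 53). So x ≡ 14 + 33·24 = 806 (mod 1749).
  Combine with x ≡ 5 (mod 25): write x = 806 + 1749·t and require 806 + 1749·t ≡ 5 (mod 25), i.e. 1749·t ≡ 5 − 806 ≡ 24 (mod 25). Since 1749^(−1) ≡ 24 (mod 25) (1749 ≡ 24 (mod 25)), t ≡ 24·24 ≡ 1 (mod 25). So x ≡ 806 + 1749·1 = 2555 (mod 43725).
Unique solution in [0, 43725): x = 2555.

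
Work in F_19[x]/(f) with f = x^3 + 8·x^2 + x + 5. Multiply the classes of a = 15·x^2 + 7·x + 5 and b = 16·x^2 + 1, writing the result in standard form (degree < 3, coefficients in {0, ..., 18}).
a · b ≡ 12·x^2 + 7·x + 1 (mod f(x))

Multiply as integer polynomials: a · b = 240·x^4 + 112·x^3 + 95·x^2 + 7·x + 5. Reducing coefficients mod 19: a · b ≡ 12·x^4 + 17·x^3 + 7·x + 5. Now divide by f(x) = x^3 + 8·x^2 + x + 5 in F_19[x], eliminating the leading term at each step:
  leading term 12·x^4: subtract (12·x)·f(x) = 12·x^4 + x^3 + 12·x^2 + 3·x, leaving 16·x^3 + 7·x^2 + 4·x + 5 (coefficients mod 19)
  leading term 16·x^3: subtract (16)·f(x) = 16·x^3 + 14·x^2 + 16·x + 4, leaving 12·x^2 + 7·x + 1 (coefficients mod 19)
The degree is now < 3, so this is the remainder. Hence a · b ≡ 12·x^2 + 7·x + 1 in F_19[x]/(f).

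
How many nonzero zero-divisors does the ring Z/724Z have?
In Z/724Z each nonzero element is either a unit (gcd with 724 is 1) or a zero-divisor (gcd > 1). The number of units is φ(724): factorise 724 = 2^2 · 181, so φ(724) = (2^2 − 2^1) · (181 − 1) = 2 · 180 = 360. The nonzero elements number 724 − 1 = 723. Hence the nonzero zero-divisors number 723 − 360 = 363.

Final answer: Z/724Z has 363 nonzero zero-divisors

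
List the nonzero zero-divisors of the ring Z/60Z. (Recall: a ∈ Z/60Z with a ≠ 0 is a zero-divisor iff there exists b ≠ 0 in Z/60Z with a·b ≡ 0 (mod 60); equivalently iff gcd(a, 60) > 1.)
An element a ∈ Z/60Z (with a ≠ 0) is a zero-divisor iff gcd(a, 60) > 1 (because a is a unit precisely when gcd(a, n) = 1, and in Z/nZ every nonzero, non-unit element is a zero-divisor). Scan a = 1, ..., 59 and keep those with gcd(a, 60) > 1:
  gcd(2, 60) = 2, gcd(3, 60) = 3, gcd(4, 60) = 4, gcd(5, 60) = 5, gcd(6, 60) = 6, gcd(8, 60) = 4, gcd(9, 60) = 3, gcd(10, 60) = 10, gcd(12, 60) = 12, gcd(14, 60) = 2, gcd(15, 60) = 15, gcd(16, 60) = 4, gcd(18, 60) = 6, gcd(20, 60) = 20, gcd(21, 60) = 3, gcd(22, 60) = 2, gcd(24, 60) = 12, gcd(25, 60) = 5, gcd(26, 60) = 2, gcd(27, 60) = 3, gcd(28, 60) = 4, gcd(30, 60) = 30, gcd(32, 60) = 4, gcd(33, 60) = 3, gcd(34, 60) = 2, gcd(35, 60) = 5, gcd(36, 60) = 12, gcd(38, 60) = 2, gcd(39, 60) = 3, gcd(40, 60) = 20, gcd(42, 60) = 6, gcd(44, 60) = 4, gcd(45, 60) = 15, gcd(46, 60) = 2, gcd(48, 60) = 12, gcd(50, 60) = 10, gcd(51, 60) = 3, gcd(52, 60) = 4, gcd(54, 60) = 6, gcd(55, 60) = 5, gcd(56, 60) = 4, gcd(57, 60) = 3, gcd(58, 60) = 2.
All other a ∈ {1, ..., 59} have gcd(a, 60) = 1 and are units. So the nonzero zero-divisors are exactly the 43 values of a appearing in this scan.

Final answer: nonzero zero-divisors of Z/60Z = {2, 3, 4, 5, 6, 8, 9, 10, 12, 14, 15, 16, 18, 20, 21, 22, 24, 25, 26, 27, 28, 30, 32, 33, 34, 35, 36, 38, 39, 40, 42, 44, 45, 46, 48, 50, 51, 52, 54, 55, 56, 57, 58}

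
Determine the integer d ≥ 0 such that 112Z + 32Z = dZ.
In the PID Z, (a, b) is generated by gcd(a, b). Compute gcd(112, 32) with the extended Euclidean algorithm, tracking rows (r, s, t) with s·112 + t·32 = r:
  row A: (112, 1, 0)   [1·112 + 0·32 = 112]
  row B: (32, 0, 1)   [0·112 + 1·32 = 32]
  112 = 3·32 + 16   → row C = row A − 3·row B = (16, 1, −3)   [check: 1·112 − 3·32 = 16]
  32 = 2·16 + 0   → remainder 0, stop. gcd = 16 (last nonzero row C).
So gcd(112, 32) = 16, with Bézout identity 1·112 − 3·32 = 16. Containment (⊇): the Bézout identity exhibits 16 as an element of (112, 32), giving (16) ⊆ (112, 32). Containment (⊆): since 16 | 112 and 16 | 32 (112 = 16·7, 32 = 16·2), every Z-linear combination of 112 and 32 is divisible by 16, so (112, 32) ⊆ (16). Therefore (112, 32) = (16), d = 16.

Final answer: (112, 32) = (16); d = 16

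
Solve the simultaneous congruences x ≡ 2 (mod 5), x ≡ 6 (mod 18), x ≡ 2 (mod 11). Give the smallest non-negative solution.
x ≡ 222 (mod 990); the representative in [0, 990) is 222

The moduli 5, 18, 11 are pairwise coprime, so by the CRT there is a unique solution mod 5·18·11 = 990.
Solve by successive substitution. Start with x ≡ 2 (mod 5).
  Combine with x ≡ 6 (mod 18): write x = 2 + 5·t and require 2 + 5·t ≡ 6 (mod 18), i.e. 5·t ≡ 6 − 2 ≡ 4 (mod 18). Since 5^(−1) ≡ 11 (mod 18), t ≡ 11·4 ≡ 8 (mod 18). So x ≡ 2 + 5·8 = 42 (mod 90).
  Combine with x ≡ 2 (mod 11): write x = 42 + 90·t and require 42 + 90·t ≡ 2 (mod 11), i.e. 90·t ≡ 2 − 42 ≡ 4 (mod 11). Since 90^(−1) ≡ 6 (mod 11) (90 ≡ 2 (mod 11)), t ≡ 6·4 ≡ 2 (mod 11). So x ≡ 42 + 90·2 = 222 (mod 990).
Unique solution in [0, 990): x = 222.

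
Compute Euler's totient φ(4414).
φ is multiplicative, with φ(p^e) = p^e − p^(e−1). Factorise 4414 = 2 · 2207. Then
  φ(4414) = (2 − 1) · (2207 − 1) = 1 · 2206 = 2206.

Final answer: φ(4414) = 2206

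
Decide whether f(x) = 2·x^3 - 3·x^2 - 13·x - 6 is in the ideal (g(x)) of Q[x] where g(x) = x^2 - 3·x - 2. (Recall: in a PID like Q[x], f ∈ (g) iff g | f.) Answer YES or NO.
YES

In Q[x] the ideal (g) consists of all multiples of g, so f ∈ (g) iff g | f, i.e. iff the remainder of f on division by g is 0. Divide f by g (g is monic, so eliminate the leading term of the running remainder at each step):
  leading term 2·x^3: subtract (2·x)·g(x) = 2·x^3 - 6·x^2 - 4·x, leaving 3·x^2 - 9·x - 6
  leading term 3·x^2: subtract (3)·g(x) = 3·x^2 - 9·x - 6, leaving 0
The remainder is 0, so f(x) = g(x) · h(x) with h(x) = 2·x + 3. Hence g | f, i.e. f ∈ (g).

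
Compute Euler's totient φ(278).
φ is multiplicative, with φ(p^e) = p^e − p^(e−1). Factorise 278 = 2 · 139. Then
  φ(278) = (2 − 1) · (139 − 1) = 1 · 138 = 138.

Final answer: φ(278) = 138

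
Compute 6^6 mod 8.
0

Use repeated squaring. Binary(6) = 110. Walk through the bits of the exponent 6 left-to-right: at each bit after the leading one, square the running value, then multiply by 6 if the bit is 1 (always reducing mod 8):
  bit 1 = 1 (leading): start with 6.
  bit 2 = 1: square 6^2 = 36 ≡ 4; bit is 1, so multiply 4·6 = 24 ≡ 0 (mod 8).
  bit 3 = 0: square 0^2 = 0 (mod 8).
Final value: 6^6 ≡ 0 (mod 8).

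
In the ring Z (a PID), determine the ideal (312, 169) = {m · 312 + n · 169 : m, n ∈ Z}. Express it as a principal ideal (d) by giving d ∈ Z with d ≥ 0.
(312, 169) = (13); d = 13

In the PID Z, (a, b) is generated by gcd(a, b). Compute gcd(312, 169) with the extended Euclidean algorithm, tracking rows (r, s, t) with s·312 + t·169 = r:
  row A: (312, 1, 0)   [1·312 + 0·169 = 312]
  row B: (169, 0, 1)   [0·312 + 1·169 = 169]
  312 = 1·169 + 143   → row C = row A − 1·row B = (143, 1, −1)   [check: 1·312 − 1·169 = 143]
  169 = 1·143 + 26   → row D = row B − 1·row C = (26, −1, 2)   [check: −1·312 + 2·169 = 26]
  143 = 5·26 + 13   → row E = row C − 5·row D = (13, 6, −11)   [check: 6·312 − 11·169 = 13]
  26 = 2·13 + 0   → remainder 0, stop. gcd = 13 (last nonzero row E).
So gcd(312, 169) = 13, with Bézout identity 6·312 − 11·169 = 13. Containment (⊇): the Bézout identity exhibits 13 as an element of (312, 169), giving (13) ⊆ (312, 169). Containment (⊆): since 13 | 312 and 13 | 169 (312 = 13·24, 169 = 13·13), every Z-linear combination of 312 and 169 is divisible by 13, so (312, 169) ⊆ (13). Therefore (312, 169) = (13), d = 13.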